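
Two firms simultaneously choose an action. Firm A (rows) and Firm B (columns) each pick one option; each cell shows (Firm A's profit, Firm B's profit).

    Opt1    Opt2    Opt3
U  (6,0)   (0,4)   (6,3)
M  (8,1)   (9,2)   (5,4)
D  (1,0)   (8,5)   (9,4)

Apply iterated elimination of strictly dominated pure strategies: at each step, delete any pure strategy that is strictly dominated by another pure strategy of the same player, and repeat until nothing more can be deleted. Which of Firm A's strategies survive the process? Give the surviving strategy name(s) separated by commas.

Firm B's strategy Opt1 is strictly dominated by Opt2 (U: 4>0, M: 2>1, D: 5>0) and is removed.
For Firm A, D strictly dominates U on the remaining columns (Opt2: 8>0, Opt3: 9>6); eliminate U.
Among the remaining strategies, none is strictly dominated by another pure strategy of the same player, so the elimination stops.
Surviving strategies — Firm A: {M, D}; Firm B: {Opt2, Opt3}.

M, D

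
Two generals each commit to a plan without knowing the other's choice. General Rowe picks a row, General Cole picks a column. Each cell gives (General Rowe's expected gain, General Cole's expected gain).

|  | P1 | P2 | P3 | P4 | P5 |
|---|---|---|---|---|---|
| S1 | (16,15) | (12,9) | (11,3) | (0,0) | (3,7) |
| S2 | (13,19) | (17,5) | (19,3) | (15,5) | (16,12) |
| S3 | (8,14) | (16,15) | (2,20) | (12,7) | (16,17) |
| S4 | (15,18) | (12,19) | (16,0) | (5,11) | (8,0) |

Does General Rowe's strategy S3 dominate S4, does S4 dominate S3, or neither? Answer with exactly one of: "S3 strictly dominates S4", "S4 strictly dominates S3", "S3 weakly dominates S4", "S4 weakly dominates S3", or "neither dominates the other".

Compare S3 to S4 across each opponent action: P1: 8<15, P2: 16>12, P3: 2<16, P4: 12>5, P5: 16>8.
S3 does better at P2, P4, P5 but worse at P1, P3; neither strategy dominates the other.

neither dominates the other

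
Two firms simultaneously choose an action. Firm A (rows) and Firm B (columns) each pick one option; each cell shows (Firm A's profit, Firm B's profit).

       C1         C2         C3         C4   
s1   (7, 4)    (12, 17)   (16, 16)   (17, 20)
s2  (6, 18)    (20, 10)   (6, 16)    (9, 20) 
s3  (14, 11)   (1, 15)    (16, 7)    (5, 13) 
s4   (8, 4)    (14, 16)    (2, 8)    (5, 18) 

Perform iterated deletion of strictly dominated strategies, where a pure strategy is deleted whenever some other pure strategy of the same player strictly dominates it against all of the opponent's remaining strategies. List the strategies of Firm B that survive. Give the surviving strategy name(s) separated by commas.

Column C1 is eliminated: C4 beats it against every remaining row (s1: 20>4, s2: 20>18, s3: 13>11, s4: 18>4).
Firm A's strategy s4 is strictly dominated by s2 (C2: 20>14, C3: 6>2, C4: 9>5) and is removed.
For Firm B, C4 strictly dominates C3 on the remaining rows (s1: 20>16, s2: 20>16, s3: 13>7); eliminate C3.
Row s3 is eliminated: s1 beats it against every remaining column (C2: 12>1, C4: 17>5).
Firm B's strategy C2 is strictly dominated by C4 (s1: 20>17, s2: 20>10) and is removed.
Firm A's strategy s2 is strictly dominated by s1 (C4: 17>9) and is removed.
Among the remaining strategies, none is strictly dominated by another pure strategy of the same player, so the elimination stops.
Surviving strategies — Firm A: {s1}; Firm B: {C4}.

C4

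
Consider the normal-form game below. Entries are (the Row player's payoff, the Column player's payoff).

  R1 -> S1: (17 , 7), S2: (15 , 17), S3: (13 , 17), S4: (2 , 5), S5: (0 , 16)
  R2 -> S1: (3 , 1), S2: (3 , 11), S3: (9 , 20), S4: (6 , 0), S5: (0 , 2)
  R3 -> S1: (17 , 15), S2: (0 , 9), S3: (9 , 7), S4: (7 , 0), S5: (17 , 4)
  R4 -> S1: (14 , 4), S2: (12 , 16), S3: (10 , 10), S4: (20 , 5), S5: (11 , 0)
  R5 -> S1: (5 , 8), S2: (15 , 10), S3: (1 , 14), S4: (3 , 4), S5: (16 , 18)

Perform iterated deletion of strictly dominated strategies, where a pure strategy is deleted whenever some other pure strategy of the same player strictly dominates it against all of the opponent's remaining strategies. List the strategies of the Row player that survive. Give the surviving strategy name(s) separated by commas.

The Row player's strategy R2 is strictly dominated by R4 (S1: 14>3, S2: 12>3, S3: 10>9, S4: 20>6, S5: 11>0) and is removed.
For the Column player, S2 strictly dominates S4 on the remaining rows (R1: 17>5, R3: 9>0, R4: 16>5, R5: 10>4); eliminate S4.
Among the remaining strategies, none is strictly dominated by another pure strategy of the same player, so the elimination stops.
Surviving strategies — the Row player: {R1, R3, R4, R5}; the Column player: {S1, S2, S3, S5}.

R1, R3, R4, R5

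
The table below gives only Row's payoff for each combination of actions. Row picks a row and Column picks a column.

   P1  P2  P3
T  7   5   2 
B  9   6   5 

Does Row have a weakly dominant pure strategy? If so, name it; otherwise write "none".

B vs T: P1: 9>7, P2: 6>5, P3: 5>2.
B is at least as good as every other strategy against every opponent action, so it is weakly dominant.

B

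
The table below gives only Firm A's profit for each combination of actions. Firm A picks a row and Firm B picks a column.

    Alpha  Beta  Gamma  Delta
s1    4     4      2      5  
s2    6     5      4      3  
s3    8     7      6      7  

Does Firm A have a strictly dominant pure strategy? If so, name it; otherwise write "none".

s3

s3 vs s1: Alpha: 8>4, Beta: 7>4, Gamma: 6>2, Delta: 7>5.
s3 vs s2: Alpha: 8>6, Beta: 7>5, Gamma: 6>4, Delta: 7>3.
s3 strictly beats every other strategy against every opponent action, so it is strictly dominant.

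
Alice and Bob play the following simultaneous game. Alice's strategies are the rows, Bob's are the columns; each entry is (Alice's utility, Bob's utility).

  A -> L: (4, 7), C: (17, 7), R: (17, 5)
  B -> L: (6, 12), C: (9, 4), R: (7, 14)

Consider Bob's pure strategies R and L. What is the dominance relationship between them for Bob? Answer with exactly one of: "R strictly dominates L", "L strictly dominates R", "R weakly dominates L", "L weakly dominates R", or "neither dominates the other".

neither dominates the other

R's payoffs vs L's, by Alice's action — A: 5<7, B: 14>12.
R does better at B but worse at A; neither strategy dominates the other.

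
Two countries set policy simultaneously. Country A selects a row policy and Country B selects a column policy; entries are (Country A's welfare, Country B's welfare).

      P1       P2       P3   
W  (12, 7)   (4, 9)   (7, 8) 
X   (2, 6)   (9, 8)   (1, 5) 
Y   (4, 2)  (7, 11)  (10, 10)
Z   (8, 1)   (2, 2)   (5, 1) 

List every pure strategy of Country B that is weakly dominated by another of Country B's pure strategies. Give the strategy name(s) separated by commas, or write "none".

P1 is weakly dominated by P2 (W: 9>7, X: 8>6, Y: 11>2, Z: 2>1).
P2: no other strategy beats it everywhere (P1 at W (9>7); P3 at W (9>8)).
P2 weakly dominates P3 — W: 9>8, X: 8>5, Y: 11>10, Z: 2>1.

P1, P3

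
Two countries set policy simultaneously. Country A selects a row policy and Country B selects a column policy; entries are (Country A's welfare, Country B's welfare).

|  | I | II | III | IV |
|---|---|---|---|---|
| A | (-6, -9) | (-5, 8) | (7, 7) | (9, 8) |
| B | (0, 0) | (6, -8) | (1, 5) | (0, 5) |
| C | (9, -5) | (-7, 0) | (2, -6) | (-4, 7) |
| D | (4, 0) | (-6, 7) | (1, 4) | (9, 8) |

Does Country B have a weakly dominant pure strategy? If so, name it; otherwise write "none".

IV

IV vs I: A: 8>-9, B: 5>0, C: 7>-5, D: 8>0.
IV vs II: A: 8=8, B: 5>-8, C: 7>0, D: 8>7.
IV vs III: A: 8>7, B: 5=5, C: 7>-6, D: 8>4.
IV is at least as good as every other strategy against every opponent action, so it is weakly dominant.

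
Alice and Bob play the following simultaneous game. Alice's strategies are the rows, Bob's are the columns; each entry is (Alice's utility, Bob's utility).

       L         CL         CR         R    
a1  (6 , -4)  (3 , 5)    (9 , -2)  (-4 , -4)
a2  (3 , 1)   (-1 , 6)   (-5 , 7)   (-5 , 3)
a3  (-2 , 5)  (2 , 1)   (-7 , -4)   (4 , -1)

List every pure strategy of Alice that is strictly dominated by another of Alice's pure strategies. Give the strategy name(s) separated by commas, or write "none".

Nothing dominates a1: a2 at L (6>3); a3 at L (6>-2).
a1 strictly dominates a2 — L: 6>3, CL: 3>-1, CR: 9>-5, R: -4>-5.
a3 is not dominated — it holds its own against a1 at R (4>-4); a2 at CL (2>-1).

a2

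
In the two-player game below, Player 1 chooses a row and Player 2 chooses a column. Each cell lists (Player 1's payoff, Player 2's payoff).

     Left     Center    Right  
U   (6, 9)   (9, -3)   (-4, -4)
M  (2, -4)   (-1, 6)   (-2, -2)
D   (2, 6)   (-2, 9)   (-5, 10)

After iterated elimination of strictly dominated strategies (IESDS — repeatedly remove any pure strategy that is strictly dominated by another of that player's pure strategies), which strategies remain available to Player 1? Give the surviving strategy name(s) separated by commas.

Row D is eliminated: U beats it against every remaining column (Left: 6>2, Center: 9>-2, Right: -4>-5).
For Player 2, Center strictly dominates Right on the remaining rows (U: -3>-4, M: 6>-2); eliminate Right.
For Player 1, U strictly dominates M on the remaining columns (Left: 6>2, Center: 9>-1); eliminate M.
For Player 2, Left strictly dominates Center on the remaining rows (U: 9>-3); eliminate Center.
Among the remaining strategies, none is strictly dominated by another pure strategy of the same player, so the elimination stops.
Surviving strategies — Player 1: {U}; Player 2: {Left}.

U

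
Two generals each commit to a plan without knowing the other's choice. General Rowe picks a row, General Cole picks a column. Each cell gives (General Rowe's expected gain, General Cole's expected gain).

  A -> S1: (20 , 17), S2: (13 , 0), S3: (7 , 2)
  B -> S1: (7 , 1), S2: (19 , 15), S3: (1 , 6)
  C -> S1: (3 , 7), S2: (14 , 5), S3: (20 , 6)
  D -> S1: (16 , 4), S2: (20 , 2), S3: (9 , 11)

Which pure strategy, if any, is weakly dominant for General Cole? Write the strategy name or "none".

S1 fails to dominate S2 at B (1<15).
S2 fails to dominate S1 at A (0<17).
S3 fails to dominate S1 at A (2<17).
No single strategy dominates all the others.

none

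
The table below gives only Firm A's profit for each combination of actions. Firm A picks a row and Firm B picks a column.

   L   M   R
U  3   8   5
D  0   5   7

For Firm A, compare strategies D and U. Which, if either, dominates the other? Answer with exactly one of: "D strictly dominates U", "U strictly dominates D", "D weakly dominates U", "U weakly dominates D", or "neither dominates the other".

neither dominates the other

D's payoffs vs U's, by Firm B's action — L: 0<3, M: 5<8, R: 7>5.
D does better at R but worse at L, M; neither strategy dominates the other.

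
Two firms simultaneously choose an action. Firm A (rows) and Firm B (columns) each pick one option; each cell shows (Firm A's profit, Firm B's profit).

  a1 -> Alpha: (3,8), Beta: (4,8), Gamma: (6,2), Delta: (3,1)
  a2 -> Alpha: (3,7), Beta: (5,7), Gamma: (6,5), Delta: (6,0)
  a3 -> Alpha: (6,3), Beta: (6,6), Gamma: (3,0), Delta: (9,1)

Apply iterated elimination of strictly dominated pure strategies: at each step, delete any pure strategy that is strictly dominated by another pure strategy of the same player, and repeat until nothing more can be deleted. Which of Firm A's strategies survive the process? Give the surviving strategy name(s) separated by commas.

Column Gamma is eliminated: Alpha beats it against every remaining row (a1: 8>2, a2: 7>5, a3: 3>0).
Firm A's strategy a1 is strictly dominated by a3 (Alpha: 6>3, Beta: 6>4, Delta: 9>3) and is removed.
Firm A's strategy a2 is strictly dominated by a3 (Alpha: 6>3, Beta: 6>5, Delta: 9>6) and is removed.
Firm B's strategy Alpha is strictly dominated by Beta (a3: 6>3) and is removed.
Firm B's strategy Delta is strictly dominated by Beta (a3: 6>1) and is removed.
Among the remaining strategies, none is strictly dominated by another pure strategy of the same player, so the elimination stops.
Surviving strategies — Firm A: {a3}; Firm B: {Beta}.

a3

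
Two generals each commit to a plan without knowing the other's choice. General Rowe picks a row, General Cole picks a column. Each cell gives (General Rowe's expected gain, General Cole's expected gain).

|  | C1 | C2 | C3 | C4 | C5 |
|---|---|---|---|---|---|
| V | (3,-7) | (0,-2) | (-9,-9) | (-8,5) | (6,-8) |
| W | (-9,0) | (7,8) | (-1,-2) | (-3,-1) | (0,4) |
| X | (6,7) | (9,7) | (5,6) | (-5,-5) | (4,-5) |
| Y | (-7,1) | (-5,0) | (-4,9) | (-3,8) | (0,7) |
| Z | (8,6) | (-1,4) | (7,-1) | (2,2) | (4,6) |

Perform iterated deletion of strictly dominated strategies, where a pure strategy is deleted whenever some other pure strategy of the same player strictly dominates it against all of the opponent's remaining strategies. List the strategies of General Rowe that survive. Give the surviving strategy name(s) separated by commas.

V, W, X, Z

Row Y is eliminated: Z beats it against every remaining column (C1: 8>-7, C2: -1>-5, C3: 7>-4, C4: 2>-3, C5: 4>0).
Column C3 is eliminated: C1 beats it against every remaining row (V: -7>-9, W: 0>-2, X: 7>6, Z: 6>-1).
Among the remaining strategies, none is strictly dominated by another pure strategy of the same player, so the elimination stops.
Surviving strategies — General Rowe: {V, W, X, Z}; General Cole: {C1, C2, C4, C5}.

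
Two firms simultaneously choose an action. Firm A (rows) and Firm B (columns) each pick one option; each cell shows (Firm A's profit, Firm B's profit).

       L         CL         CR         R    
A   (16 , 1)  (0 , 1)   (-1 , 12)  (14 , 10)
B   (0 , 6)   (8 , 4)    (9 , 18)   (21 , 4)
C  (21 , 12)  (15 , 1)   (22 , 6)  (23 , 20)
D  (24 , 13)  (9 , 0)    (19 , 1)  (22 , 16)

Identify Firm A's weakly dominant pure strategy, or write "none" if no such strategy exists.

A fails to dominate B at CL (0<8).
B fails to dominate A at L (0<16).
C fails to dominate D at L (21<24).
D fails to dominate C at CL (9<15).
No single strategy dominates all the others.

none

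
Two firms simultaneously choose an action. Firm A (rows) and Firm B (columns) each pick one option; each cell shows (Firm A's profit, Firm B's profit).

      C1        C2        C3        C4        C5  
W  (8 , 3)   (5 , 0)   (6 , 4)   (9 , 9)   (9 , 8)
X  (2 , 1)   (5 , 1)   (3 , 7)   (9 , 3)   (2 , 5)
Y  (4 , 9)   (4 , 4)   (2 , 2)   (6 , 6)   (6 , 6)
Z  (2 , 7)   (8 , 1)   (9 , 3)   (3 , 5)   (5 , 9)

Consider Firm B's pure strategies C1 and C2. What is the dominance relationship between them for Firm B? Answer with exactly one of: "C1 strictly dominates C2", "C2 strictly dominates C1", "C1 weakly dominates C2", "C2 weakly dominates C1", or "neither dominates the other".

C1's payoffs vs C2's, by Firm A's action — W: 3>0, X: 1=1, Y: 9>4, Z: 7>1.
C1 is at least as good everywhere and strictly better somewhere (tied only at X), so C1 weakly but not strictly dominates C2.

C1 weakly dominates C2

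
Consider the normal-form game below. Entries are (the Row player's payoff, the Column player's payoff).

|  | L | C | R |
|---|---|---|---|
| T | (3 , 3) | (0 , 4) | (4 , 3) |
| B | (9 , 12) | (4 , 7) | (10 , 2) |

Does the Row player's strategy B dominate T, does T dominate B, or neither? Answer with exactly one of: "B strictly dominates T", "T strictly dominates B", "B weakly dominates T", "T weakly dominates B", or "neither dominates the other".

B's payoffs vs T's, by the Column player's action — L: 9>3, C: 4>0, R: 10>4.
B gives a strictly higher payoff against each choice by the Column player, so B strictly dominates T.

B strictly dominates T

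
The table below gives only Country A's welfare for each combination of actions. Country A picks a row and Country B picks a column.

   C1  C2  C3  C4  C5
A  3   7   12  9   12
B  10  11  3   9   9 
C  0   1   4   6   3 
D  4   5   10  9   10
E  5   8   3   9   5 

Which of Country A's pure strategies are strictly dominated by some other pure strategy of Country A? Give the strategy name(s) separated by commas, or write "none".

Nothing dominates A: B at C3 (12>3); C at C1 (3>0); D at C2 (7>5); E at C3 (12>3).
Nothing dominates B: A at C1 (10>3); C at C1 (10>0); D at C1 (10>4); E at C1 (10>5).
A strictly dominates C — C1: 3>0, C2: 7>1, C3: 12>4, C4: 9>6, C5: 12>3.
D is not dominated — it holds its own against A at C1 (4>3); B at C3 (10>3); C at C1 (4>0); E at C3 (10>3).
E is not dominated — it holds its own against A at C1 (5>3); B at C3 (3=3); C at C1 (5>0); D at C1 (5>4).

C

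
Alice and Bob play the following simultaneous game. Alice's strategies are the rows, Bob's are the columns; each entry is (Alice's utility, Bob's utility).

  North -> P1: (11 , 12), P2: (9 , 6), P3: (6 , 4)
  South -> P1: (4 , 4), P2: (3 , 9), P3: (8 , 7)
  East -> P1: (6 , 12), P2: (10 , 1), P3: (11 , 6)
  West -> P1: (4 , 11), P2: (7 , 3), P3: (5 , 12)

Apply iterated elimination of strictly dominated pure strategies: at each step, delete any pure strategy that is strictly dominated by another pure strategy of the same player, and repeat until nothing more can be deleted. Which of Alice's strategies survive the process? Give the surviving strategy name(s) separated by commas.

Row South is eliminated: East beats it against every remaining column (P1: 6>4, P2: 10>3, P3: 11>8).
Row West is eliminated: North beats it against every remaining column (P1: 11>4, P2: 9>7, P3: 6>5).
Bob's strategy P2 is strictly dominated by P1 (North: 12>6, East: 12>1) and is removed.
For Bob, P1 strictly dominates P3 on the remaining rows (North: 12>4, East: 12>6); eliminate P3.
Row East is eliminated: North beats it against every remaining column (P1: 11>6).
Among the remaining strategies, none is strictly dominated by another pure strategy of the same player, so the elimination stops.
Surviving strategies — Alice: {North}; Bob: {P1}.

North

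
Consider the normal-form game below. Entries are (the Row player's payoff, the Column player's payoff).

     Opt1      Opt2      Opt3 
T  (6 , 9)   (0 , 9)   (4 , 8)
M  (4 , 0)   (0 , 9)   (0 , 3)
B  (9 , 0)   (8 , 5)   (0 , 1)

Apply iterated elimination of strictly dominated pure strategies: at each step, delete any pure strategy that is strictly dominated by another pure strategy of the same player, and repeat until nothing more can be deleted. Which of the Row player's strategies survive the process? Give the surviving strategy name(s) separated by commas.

Column Opt3 is eliminated: Opt2 beats it against every remaining row (T: 9>8, M: 9>3, B: 5>1).
Row T is eliminated: B beats it against every remaining column (Opt1: 9>6, Opt2: 8>0).
For the Row player, B strictly dominates M on the remaining columns (Opt1: 9>4, Opt2: 8>0); eliminate M.
The Column player's strategy Opt1 is strictly dominated by Opt2 (B: 5>0) and is removed.
Among the remaining strategies, none is strictly dominated by another pure strategy of the same player, so the elimination stops.
Surviving strategies — the Row player: {B}; the Column player: {Opt2}.

B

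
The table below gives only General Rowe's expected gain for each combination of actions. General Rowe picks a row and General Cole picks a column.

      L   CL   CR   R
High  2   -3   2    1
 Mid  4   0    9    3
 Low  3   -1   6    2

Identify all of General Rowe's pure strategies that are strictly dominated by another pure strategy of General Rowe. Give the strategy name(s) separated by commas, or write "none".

High, Low

High: dominated, since Mid does at least as well everywhere (L: 4>2, CL: 0>-3, CR: 9>2, R: 3>1).
Mid is not dominated — it holds its own against High at L (4>2); Low at L (4>3).
Low is strictly dominated by Mid (L: 4>3, CL: 0>-1, CR: 9>6, R: 3>2).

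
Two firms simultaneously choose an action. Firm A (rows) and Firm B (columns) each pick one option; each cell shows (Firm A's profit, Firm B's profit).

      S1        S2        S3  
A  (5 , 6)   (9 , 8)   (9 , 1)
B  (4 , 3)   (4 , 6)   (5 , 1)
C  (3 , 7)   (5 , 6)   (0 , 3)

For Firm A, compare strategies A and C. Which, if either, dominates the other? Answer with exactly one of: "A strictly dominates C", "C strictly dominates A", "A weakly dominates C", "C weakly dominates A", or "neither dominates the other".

Compare A to C across every action of Firm B: S1: 5>3, S2: 9>5, S3: 9>0.
Every comparison favours A, so A strictly dominates C.

A strictly dominates C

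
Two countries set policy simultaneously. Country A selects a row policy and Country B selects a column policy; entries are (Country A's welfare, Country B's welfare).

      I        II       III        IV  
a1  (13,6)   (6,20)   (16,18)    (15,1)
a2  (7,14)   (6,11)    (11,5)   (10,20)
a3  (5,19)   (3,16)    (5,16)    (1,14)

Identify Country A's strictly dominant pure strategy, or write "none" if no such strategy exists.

a1 fails to dominate a2 at II (6=6).
a2 fails to dominate a1 at I (7<13).
a3 fails to dominate a1 at I (5<13).
No single strategy dominates all the others.

none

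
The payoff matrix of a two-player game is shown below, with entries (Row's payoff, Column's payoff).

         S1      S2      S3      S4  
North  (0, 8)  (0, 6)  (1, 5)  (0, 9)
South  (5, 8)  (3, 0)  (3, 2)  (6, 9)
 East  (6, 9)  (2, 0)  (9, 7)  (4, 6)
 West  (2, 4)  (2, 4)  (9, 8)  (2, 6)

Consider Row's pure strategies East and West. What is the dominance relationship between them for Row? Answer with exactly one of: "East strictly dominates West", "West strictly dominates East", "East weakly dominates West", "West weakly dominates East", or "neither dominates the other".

East weakly dominates West

Compare East to West across each opponent action: S1: 6>2, S2: 2=2, S3: 9=9, S4: 4>2.
East is at least as good everywhere and strictly better somewhere (tied only at S2, S3), so East weakly but not strictly dominates West.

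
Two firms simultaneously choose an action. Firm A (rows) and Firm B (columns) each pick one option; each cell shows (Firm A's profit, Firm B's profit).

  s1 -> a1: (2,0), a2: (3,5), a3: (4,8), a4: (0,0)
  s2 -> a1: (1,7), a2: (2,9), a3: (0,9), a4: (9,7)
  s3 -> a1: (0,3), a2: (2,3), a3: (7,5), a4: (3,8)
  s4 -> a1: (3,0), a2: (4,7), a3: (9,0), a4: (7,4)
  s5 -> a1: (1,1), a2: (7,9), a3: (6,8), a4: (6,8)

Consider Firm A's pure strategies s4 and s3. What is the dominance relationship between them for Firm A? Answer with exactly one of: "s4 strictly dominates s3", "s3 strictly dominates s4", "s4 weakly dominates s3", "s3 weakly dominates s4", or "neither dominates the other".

Compare s4 to s3 across each opponent action: a1: 3>0, a2: 4>2, a3: 9>7, a4: 7>3.
s4 gives a strictly higher payoff against each opponent action, so s4 strictly dominates s3.

s4 strictly dominates s3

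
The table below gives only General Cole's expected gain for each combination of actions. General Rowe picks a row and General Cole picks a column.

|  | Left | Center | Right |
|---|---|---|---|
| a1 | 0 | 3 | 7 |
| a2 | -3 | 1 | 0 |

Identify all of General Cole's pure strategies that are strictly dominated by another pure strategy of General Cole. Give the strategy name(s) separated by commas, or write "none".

Left

Center strictly dominates Left — a1: 3>0, a2: 1>-3.
Center: no other strategy beats it everywhere (Left at a1 (3>0); Right at a2 (1>0)).
Right is not dominated — it holds its own against Left at a1 (7>0); Center at a1 (7>3).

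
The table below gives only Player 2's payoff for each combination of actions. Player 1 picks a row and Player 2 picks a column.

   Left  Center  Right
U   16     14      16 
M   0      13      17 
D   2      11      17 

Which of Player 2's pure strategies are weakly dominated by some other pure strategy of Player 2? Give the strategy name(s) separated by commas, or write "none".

Left, Center

Right weakly dominates Left — U: 16=16, M: 17>0, D: 17>2.
Right weakly dominates Center — U: 16>14, M: 17>13, D: 17>11.
Right is not dominated — it holds its own against Left at M (17>0); Center at U (16>14).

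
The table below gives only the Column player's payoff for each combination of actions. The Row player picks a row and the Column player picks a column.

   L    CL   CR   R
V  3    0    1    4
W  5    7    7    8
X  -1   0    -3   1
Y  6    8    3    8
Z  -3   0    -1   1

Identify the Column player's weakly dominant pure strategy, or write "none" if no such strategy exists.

R

R vs L: V: 4>3, W: 8>5, X: 1>-1, Y: 8>6, Z: 1>-3.
R vs CL: V: 4>0, W: 8>7, X: 1>0, Y: 8=8, Z: 1>0.
R vs CR: V: 4>1, W: 8>7, X: 1>-3, Y: 8>3, Z: 1>-1.
R is at least as good as every other strategy against every opponent action, so it is weakly dominant.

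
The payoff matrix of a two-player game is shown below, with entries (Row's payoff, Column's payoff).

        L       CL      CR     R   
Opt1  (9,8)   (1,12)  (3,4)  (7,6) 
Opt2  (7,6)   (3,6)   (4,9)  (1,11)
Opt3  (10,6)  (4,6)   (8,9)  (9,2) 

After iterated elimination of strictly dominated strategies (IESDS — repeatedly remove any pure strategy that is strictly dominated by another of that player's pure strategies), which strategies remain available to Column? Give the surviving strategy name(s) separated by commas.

CR

Row Opt1 is eliminated: Opt3 beats it against every remaining column (L: 10>9, CL: 4>1, CR: 8>3, R: 9>7).
Row's strategy Opt2 is strictly dominated by Opt3 (L: 10>7, CL: 4>3, CR: 8>4, R: 9>1) and is removed.
Column's strategy L is strictly dominated by CR (Opt3: 9>6) and is removed.
Column CL is eliminated: CR beats it against every remaining row (Opt3: 9>6).
Column's strategy R is strictly dominated by CR (Opt3: 9>2) and is removed.
Among the remaining strategies, none is strictly dominated by another pure strategy of the same player, so the elimination stops.
Surviving strategies — Row: {Opt3}; Column: {CR}.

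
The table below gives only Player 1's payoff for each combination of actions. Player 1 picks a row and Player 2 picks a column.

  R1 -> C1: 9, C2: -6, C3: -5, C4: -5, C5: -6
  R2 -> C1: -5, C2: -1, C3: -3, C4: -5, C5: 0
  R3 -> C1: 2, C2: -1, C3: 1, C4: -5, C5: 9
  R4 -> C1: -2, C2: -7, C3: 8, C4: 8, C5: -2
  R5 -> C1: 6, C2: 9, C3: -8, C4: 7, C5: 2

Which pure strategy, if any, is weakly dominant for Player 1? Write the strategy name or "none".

R1 fails to dominate R2 at C2 (-6<-1).
R2 fails to dominate R1 at C1 (-5<9).
R3 fails to dominate R1 at C1 (2<9).
R4 fails to dominate R1 at C1 (-2<9).
R5 fails to dominate R1 at C1 (6<9).
No single strategy dominates all the others.

none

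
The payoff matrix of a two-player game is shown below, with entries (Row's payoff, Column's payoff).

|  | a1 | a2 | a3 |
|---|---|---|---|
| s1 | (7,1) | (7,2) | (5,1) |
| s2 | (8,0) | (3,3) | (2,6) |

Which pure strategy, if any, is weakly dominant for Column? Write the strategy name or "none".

a1 fails to dominate a2 at s1 (1<2).
a2 fails to dominate a3 at s2 (3<6).
a3 fails to dominate a2 at s1 (1<2).
No single strategy dominates all the others.

none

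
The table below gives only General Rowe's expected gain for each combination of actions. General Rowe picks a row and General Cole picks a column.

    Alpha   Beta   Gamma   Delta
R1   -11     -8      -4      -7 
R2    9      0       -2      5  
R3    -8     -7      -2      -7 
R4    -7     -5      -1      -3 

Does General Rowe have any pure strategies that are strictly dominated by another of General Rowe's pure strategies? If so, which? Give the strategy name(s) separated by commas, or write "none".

R1 is strictly dominated by R2 (Alpha: 9>-11, Beta: 0>-8, Gamma: -2>-4, Delta: 5>-7).
R2: no other strategy beats it everywhere (R1 at Alpha (9>-11); R3 at Alpha (9>-8); R4 at Alpha (9>-7)).
R3: dominated, since R4 does at least as well everywhere (Alpha: -7>-8, Beta: -5>-7, Gamma: -1>-2, Delta: -3>-7).
R4 is not dominated — it holds its own against R1 at Alpha (-7>-11); R2 at Gamma (-1>-2); R3 at Alpha (-7>-8).

R1, R3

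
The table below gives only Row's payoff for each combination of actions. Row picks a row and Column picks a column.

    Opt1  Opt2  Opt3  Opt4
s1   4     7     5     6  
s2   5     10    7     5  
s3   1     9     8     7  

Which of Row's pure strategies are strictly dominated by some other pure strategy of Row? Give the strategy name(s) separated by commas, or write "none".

Nothing dominates s1: s2 at Opt4 (6>5); s3 at Opt1 (4>1).
s2 is not dominated — it holds its own against s1 at Opt1 (5>4); s3 at Opt1 (5>1).
s3: no other strategy beats it everywhere (s1 at Opt2 (9>7); s2 at Opt3 (8>7)).

none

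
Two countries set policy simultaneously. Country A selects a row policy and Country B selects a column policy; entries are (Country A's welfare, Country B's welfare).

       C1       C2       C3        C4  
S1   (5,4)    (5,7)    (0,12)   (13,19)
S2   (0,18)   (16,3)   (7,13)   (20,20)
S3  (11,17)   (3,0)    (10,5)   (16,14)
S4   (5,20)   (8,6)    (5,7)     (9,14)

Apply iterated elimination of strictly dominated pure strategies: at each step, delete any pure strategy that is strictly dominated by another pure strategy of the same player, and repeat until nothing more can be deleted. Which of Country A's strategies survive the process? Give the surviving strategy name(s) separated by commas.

S2, S3

Country B's strategy C2 is strictly dominated by C3 (S1: 12>7, S2: 13>3, S3: 5>0, S4: 7>6) and is removed.
Country A's strategy S1 is strictly dominated by S3 (C1: 11>5, C3: 10>0, C4: 16>13) and is removed.
Country A's strategy S4 is strictly dominated by S3 (C1: 11>5, C3: 10>5, C4: 16>9) and is removed.
For Country B, C1 strictly dominates C3 on the remaining rows (S2: 18>13, S3: 17>5); eliminate C3.
Among the remaining strategies, none is strictly dominated by another pure strategy of the same player, so the elimination stops.
Surviving strategies — Country A: {S2, S3}; Country B: {C1, C4}.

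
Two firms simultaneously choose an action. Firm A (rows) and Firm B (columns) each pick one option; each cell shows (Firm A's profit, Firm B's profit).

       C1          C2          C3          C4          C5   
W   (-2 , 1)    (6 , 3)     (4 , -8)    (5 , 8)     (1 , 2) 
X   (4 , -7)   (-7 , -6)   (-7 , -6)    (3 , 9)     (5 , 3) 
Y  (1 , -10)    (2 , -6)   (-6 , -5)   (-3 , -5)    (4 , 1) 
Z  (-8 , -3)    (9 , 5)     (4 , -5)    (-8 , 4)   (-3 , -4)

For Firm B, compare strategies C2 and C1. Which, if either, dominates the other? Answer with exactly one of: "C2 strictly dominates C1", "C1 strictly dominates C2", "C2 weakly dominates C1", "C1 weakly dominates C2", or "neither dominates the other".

C2's payoffs vs C1's, by Firm A's action — W: 3>1, X: -6>-7, Y: -6>-10, Z: 5>-3.
C2 gives a strictly higher payoff against each opponent action, so C2 strictly dominates C1.

C2 strictly dominates C1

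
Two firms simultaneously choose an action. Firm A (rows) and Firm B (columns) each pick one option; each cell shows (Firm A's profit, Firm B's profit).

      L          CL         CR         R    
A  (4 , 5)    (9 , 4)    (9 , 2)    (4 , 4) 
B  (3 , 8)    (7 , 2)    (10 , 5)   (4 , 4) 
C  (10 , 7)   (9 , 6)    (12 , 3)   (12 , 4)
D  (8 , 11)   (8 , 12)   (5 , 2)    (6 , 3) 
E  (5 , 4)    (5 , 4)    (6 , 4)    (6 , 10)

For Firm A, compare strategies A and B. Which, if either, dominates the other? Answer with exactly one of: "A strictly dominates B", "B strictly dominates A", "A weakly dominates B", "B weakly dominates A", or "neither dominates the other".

A's payoffs vs B's, by Firm B's action — L: 4>3, CL: 9>7, CR: 9<10, R: 4=4.
A does better at L, CL but worse at CR; neither strategy dominates the other.

neither dominates the other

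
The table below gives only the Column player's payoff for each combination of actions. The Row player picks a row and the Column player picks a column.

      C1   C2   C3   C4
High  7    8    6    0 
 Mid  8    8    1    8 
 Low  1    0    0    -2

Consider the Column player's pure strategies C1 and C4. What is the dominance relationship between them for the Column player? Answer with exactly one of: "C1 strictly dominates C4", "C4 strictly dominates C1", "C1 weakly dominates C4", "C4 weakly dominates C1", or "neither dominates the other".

C1's payoffs vs C4's, by the Row player's action — High: 7>0, Mid: 8=8, Low: 1>-2.
C1 is at least as good everywhere and strictly better somewhere (tied only at Mid), so C1 weakly but not strictly dominates C4.

C1 weakly dominates C4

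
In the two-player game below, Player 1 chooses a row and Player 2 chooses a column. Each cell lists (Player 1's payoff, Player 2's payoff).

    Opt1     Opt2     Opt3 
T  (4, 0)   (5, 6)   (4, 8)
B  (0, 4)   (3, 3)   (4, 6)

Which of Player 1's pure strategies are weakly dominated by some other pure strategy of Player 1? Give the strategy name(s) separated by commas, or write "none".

T: no other strategy beats it everywhere (B at Opt1 (4>0)).
T weakly dominates B — Opt1: 4>0, Opt2: 5>3, Opt3: 4=4.

B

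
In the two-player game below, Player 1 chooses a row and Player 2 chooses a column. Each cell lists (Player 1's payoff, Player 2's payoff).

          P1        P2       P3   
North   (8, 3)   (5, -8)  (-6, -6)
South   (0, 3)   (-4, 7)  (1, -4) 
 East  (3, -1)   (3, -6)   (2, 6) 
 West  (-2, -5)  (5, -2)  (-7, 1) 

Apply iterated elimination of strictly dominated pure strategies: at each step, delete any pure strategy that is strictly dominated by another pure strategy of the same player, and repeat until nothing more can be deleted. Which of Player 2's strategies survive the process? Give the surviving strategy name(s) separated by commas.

For Player 1, East strictly dominates South on the remaining columns (P1: 3>0, P2: 3>-4, P3: 2>1); eliminate South.
Player 2's strategy P2 is strictly dominated by P3 (North: -6>-8, East: 6>-6, West: 1>-2) and is removed.
For Player 1, North strictly dominates West on the remaining columns (P1: 8>-2, P3: -6>-7); eliminate West.
Among the remaining strategies, none is strictly dominated by another pure strategy of the same player, so the elimination stops.
Surviving strategies — Player 1: {North, East}; Player 2: {P1, P3}.

P1, P3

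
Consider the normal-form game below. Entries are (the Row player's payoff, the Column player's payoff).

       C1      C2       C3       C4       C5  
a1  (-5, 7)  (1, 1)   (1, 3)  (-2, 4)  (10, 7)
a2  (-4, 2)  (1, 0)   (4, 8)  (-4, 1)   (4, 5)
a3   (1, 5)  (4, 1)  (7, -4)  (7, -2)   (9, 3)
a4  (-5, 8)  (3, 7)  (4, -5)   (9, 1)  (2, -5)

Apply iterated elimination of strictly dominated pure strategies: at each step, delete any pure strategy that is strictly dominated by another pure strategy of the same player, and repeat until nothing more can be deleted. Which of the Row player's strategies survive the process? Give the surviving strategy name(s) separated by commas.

The Row player's strategy a2 is strictly dominated by a3 (C1: 1>-4, C2: 4>1, C3: 7>4, C4: 7>-4, C5: 9>4) and is removed.
Column C2 is eliminated: C1 beats it against every remaining row (a1: 7>1, a3: 5>1, a4: 8>7).
The Column player's strategy C3 is strictly dominated by C1 (a1: 7>3, a3: 5>-4, a4: 8>-5) and is removed.
For the Column player, C1 strictly dominates C4 on the remaining rows (a1: 7>4, a3: 5>-2, a4: 8>1); eliminate C4.
The Row player's strategy a4 is strictly dominated by a3 (C1: 1>-5, C5: 9>2) and is removed.
Among the remaining strategies, none is strictly dominated by another pure strategy of the same player, so the elimination stops.
Surviving strategies — the Row player: {a1, a3}; the Column player: {C1, C5}.

a1, a3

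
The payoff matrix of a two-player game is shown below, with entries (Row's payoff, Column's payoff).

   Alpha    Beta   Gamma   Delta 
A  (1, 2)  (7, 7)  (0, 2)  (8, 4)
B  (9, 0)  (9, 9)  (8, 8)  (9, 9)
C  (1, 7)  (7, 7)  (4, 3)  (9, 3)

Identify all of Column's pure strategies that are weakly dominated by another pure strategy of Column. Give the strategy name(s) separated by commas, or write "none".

Alpha, Gamma, Delta

Alpha: dominated, since Beta does at least as well everywhere (A: 7>2, B: 9>0, C: 7=7).
Beta: no other strategy beats it everywhere (Alpha at A (7>2); Gamma at A (7>2); Delta at A (7>4)).
Beta weakly dominates Gamma — A: 7>2, B: 9>8, C: 7>3.
Delta: dominated, since Beta does at least as well everywhere (A: 7>4, B: 9=9, C: 7>3).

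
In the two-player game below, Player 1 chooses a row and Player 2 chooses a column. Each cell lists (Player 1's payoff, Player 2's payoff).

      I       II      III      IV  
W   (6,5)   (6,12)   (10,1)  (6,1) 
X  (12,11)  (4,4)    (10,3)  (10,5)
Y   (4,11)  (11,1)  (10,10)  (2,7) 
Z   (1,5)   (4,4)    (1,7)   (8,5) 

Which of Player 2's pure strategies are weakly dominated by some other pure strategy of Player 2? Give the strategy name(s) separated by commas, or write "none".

IV

I is not dominated — it holds its own against II at X (11>4); III at W (5>1); IV at W (5>1).
Nothing dominates II: I at W (12>5); III at W (12>1); IV at W (12>1).
Nothing dominates III: I at Z (7>5); II at Y (10>1); IV at Y (10>7).
IV: dominated, since I does at least as well everywhere (W: 5>1, X: 11>5, Y: 11>7, Z: 5=5).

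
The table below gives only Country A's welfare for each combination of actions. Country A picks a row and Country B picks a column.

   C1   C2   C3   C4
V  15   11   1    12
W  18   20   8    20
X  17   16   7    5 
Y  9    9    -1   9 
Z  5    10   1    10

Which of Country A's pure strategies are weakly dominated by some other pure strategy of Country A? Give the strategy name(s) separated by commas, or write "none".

V, X, Y, Z

V: dominated, since W does at least as well everywhere (C1: 18>15, C2: 20>11, C3: 8>1, C4: 20>12).
W: no other strategy beats it everywhere (V at C1 (18>15); X at C1 (18>17); Y at C1 (18>9); Z at C1 (18>5)).
W weakly dominates X — C1: 18>17, C2: 20>16, C3: 8>7, C4: 20>5.
V weakly dominates Y — C1: 15>9, C2: 11>9, C3: 1>-1, C4: 12>9.
Z is weakly dominated by V (C1: 15>5, C2: 11>10, C3: 1=1, C4: 12>10).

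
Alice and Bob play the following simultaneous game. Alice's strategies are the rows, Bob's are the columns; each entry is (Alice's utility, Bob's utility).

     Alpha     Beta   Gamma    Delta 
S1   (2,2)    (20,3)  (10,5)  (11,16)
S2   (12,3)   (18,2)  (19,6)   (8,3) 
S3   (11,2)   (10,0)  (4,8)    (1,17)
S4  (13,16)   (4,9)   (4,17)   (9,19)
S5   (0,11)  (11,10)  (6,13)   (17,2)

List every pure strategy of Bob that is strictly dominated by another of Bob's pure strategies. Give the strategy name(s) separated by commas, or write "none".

Alpha: dominated, since Gamma does at least as well everywhere (S1: 5>2, S2: 6>3, S3: 8>2, S4: 17>16, S5: 13>11).
Gamma strictly dominates Beta — S1: 5>3, S2: 6>2, S3: 8>0, S4: 17>9, S5: 13>10.
Gamma: no other strategy beats it everywhere (Alpha at S1 (5>2); Beta at S1 (5>3); Delta at S2 (6>3)).
Delta: no other strategy beats it everywhere (Alpha at S1 (16>2); Beta at S1 (16>3); Gamma at S1 (16>5)).

Alpha, Beta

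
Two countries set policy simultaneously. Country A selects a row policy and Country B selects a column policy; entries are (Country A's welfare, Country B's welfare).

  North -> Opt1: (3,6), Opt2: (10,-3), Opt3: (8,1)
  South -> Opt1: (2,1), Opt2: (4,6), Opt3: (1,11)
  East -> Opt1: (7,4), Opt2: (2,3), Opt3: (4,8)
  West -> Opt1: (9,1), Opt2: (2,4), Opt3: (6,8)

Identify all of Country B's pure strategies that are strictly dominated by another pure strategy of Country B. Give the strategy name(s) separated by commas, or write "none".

Opt2

Nothing dominates Opt1: Opt2 at North (6>-3); Opt3 at North (6>1).
Opt3 strictly dominates Opt2 — North: 1>-3, South: 11>6, East: 8>3, West: 8>4.
Nothing dominates Opt3: Opt1 at South (11>1); Opt2 at North (1>-3).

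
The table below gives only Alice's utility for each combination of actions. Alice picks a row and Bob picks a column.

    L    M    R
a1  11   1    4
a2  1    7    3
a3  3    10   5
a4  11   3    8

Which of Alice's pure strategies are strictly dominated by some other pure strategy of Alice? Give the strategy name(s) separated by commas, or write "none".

a1: no other strategy beats it everywhere (a2 at L (11>1); a3 at L (11>3); a4 at L (11=11)).
a2: dominated, since a3 does at least as well everywhere (L: 3>1, M: 10>7, R: 5>3).
Nothing dominates a3: a1 at M (10>1); a2 at L (3>1); a4 at M (10>3).
a4: no other strategy beats it everywhere (a1 at L (11=11); a2 at L (11>1); a3 at L (11>3)).

a2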